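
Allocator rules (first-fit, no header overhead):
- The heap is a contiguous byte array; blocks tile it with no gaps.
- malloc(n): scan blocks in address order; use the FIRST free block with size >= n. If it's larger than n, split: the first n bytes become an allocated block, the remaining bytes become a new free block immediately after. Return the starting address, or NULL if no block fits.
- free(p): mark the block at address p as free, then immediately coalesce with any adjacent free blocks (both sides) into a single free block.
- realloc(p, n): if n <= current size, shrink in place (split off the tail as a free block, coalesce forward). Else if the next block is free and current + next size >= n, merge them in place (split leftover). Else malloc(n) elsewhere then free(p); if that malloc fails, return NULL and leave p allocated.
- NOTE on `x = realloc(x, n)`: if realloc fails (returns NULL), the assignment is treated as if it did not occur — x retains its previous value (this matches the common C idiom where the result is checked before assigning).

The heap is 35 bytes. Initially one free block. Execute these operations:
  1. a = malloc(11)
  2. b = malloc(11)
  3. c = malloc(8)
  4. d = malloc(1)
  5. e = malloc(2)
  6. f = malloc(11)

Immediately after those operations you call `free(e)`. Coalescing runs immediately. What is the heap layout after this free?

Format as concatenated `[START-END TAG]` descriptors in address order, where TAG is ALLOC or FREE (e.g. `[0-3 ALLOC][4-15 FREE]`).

Op 1: a = malloc(11) -> a = 0; heap: [0-10 ALLOC][11-34 FREE]
Op 2: b = malloc(11) -> b = 11; heap: [0-10 ALLOC][11-21 ALLOC][22-34 FREE]
Op 3: c = malloc(8) -> c = 22; heap: [0-10 ALLOC][11-21 ALLOC][22-29 ALLOC][30-34 FREE]
Op 4: d = malloc(1) -> d = 30; heap: [0-10 ALLOC][11-21 ALLOC][22-29 ALLOC][30-30 ALLOC][31-34 FREE]
Op 5: e = malloc(2) -> e = 31; heap: [0-10 ALLOC][11-21 ALLOC][22-29 ALLOC][30-30 ALLOC][31-32 ALLOC][33-34 FREE]
Op 6: f = malloc(11) -> f = NULL; heap: [0-10 ALLOC][11-21 ALLOC][22-29 ALLOC][30-30 ALLOC][31-32 ALLOC][33-34 FREE]
free(e): e = 31 -> block [31-32 ALLOC]; mark free, coalesce with adjacent free neighbors -> [0-10 ALLOC][11-21 ALLOC][22-29 ALLOC][30-30 ALLOC][31-34 FREE]

Answer: [0-10 ALLOC][11-21 ALLOC][22-29 ALLOC][30-30 ALLOC][31-34 FREE]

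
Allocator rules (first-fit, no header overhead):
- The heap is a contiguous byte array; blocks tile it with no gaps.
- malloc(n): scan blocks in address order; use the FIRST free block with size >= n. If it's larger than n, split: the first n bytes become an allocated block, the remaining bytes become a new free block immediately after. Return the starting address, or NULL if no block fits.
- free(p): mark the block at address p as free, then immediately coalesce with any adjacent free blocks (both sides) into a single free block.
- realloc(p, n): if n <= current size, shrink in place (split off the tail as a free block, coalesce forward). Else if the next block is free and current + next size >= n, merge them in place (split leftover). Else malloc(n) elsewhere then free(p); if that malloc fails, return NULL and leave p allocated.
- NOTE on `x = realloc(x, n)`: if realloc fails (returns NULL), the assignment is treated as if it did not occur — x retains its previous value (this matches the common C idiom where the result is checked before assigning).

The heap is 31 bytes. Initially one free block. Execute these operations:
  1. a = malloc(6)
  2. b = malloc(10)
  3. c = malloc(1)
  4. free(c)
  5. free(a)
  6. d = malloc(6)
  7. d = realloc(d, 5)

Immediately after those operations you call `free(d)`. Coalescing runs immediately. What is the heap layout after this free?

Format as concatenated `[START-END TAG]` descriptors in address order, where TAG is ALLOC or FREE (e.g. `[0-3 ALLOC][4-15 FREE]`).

Op 1: a = malloc(6) -> a = 0; heap: [0-5 ALLOC][6-30 FREE]
Op 2: b = malloc(10) -> b = 6; heap: [0-5 ALLOC][6-15 ALLOC][16-30 FREE]
Op 3: c = malloc(1) -> c = 16; heap: [0-5 ALLOC][6-15 ALLOC][16-16 ALLOC][17-30 FREE]
Op 4: free(c) -> (freed c); heap: [0-5 ALLOC][6-15 ALLOC][16-30 FREE]
Op 5: free(a) -> (freed a); heap: [0-5 FREE][6-15 ALLOC][16-30 FREE]
Op 6: d = malloc(6) -> d = 0; heap: [0-5 ALLOC][6-15 ALLOC][16-30 FREE]
Op 7: d = realloc(d, 5) -> d = 0; heap: [0-4 ALLOC][5-5 FREE][6-15 ALLOC][16-30 FREE]
free(d): d = 0 -> block [0-4 ALLOC]; mark free, coalesce with adjacent free neighbors -> [0-5 FREE][6-15 ALLOC][16-30 FREE]

Answer: [0-5 FREE][6-15 ALLOC][16-30 FREE]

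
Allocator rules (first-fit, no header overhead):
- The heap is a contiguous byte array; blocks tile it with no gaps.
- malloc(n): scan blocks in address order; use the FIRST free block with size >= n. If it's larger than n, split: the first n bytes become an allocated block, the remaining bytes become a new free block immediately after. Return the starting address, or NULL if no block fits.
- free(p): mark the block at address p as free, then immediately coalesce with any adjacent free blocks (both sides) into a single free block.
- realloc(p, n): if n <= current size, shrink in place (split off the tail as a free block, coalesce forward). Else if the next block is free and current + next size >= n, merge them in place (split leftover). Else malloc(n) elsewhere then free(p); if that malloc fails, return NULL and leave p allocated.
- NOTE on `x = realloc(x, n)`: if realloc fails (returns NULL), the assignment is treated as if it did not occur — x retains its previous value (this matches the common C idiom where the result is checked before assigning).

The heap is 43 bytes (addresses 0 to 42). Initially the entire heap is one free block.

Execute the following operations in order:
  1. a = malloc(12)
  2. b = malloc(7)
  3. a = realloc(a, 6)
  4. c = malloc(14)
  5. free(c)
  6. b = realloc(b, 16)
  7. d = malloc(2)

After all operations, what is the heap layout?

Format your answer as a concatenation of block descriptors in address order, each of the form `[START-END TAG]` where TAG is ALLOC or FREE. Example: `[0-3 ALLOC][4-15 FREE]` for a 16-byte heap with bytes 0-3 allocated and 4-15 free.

Answer: [0-5 ALLOC][6-7 ALLOC][8-11 FREE][12-27 ALLOC][28-42 FREE]

Derivation:
Op 1: a = malloc(12) -> a = 0; heap: [0-11 ALLOC][12-42 FREE]
Op 2: b = malloc(7) -> b = 12; heap: [0-11 ALLOC][12-18 ALLOC][19-42 FREE]
Op 3: a = realloc(a, 6) -> a = 0; heap: [0-5 ALLOC][6-11 FREE][12-18 ALLOC][19-42 FREE]
Op 4: c = malloc(14) -> c = 19; heap: [0-5 ALLOC][6-11 FREE][12-18 ALLOC][19-32 ALLOC][33-42 FREE]
Op 5: free(c) -> (freed c); heap: [0-5 ALLOC][6-11 FREE][12-18 ALLOC][19-42 FREE]
Op 6: b = realloc(b, 16) -> b = 12; heap: [0-5 ALLOC][6-11 FREE][12-27 ALLOC][28-42 FREE]
Op 7: d = malloc(2) -> d = 6; heap: [0-5 ALLOC][6-7 ALLOC][8-11 FREE][12-27 ALLOC][28-42 FREE]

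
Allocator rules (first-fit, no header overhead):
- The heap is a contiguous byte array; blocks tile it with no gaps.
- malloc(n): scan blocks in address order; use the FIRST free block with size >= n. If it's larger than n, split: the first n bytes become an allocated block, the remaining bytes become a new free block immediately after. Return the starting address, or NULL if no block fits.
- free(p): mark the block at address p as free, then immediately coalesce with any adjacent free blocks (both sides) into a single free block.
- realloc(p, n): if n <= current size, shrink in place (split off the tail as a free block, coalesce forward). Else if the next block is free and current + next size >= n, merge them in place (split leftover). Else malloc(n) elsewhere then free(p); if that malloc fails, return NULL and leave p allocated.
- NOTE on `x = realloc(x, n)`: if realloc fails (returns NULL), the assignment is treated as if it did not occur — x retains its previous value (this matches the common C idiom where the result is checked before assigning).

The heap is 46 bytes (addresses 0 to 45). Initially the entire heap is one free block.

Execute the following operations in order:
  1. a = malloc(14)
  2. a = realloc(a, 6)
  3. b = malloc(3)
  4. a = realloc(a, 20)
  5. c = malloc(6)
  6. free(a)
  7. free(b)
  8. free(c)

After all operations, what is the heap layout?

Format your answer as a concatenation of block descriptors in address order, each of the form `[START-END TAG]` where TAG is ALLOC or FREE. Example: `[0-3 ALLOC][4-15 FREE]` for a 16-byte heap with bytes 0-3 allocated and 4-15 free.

Op 1: a = malloc(14) -> a = 0; heap: [0-13 ALLOC][14-45 FREE]
Op 2: a = realloc(a, 6) -> a = 0; heap: [0-5 ALLOC][6-45 FREE]
Op 3: b = malloc(3) -> b = 6; heap: [0-5 ALLOC][6-8 ALLOC][9-45 FREE]
Op 4: a = realloc(a, 20) -> a = 9; heap: [0-5 FREE][6-8 ALLOC][9-28 ALLOC][29-45 FREE]
Op 5: c = malloc(6) -> c = 0; heap: [0-5 ALLOC][6-8 ALLOC][9-28 ALLOC][29-45 FREE]
Op 6: free(a) -> (freed a); heap: [0-5 ALLOC][6-8 ALLOC][9-45 FREE]
Op 7: free(b) -> (freed b); heap: [0-5 ALLOC][6-45 FREE]
Op 8: free(c) -> (freed c); heap: [0-45 FREE]

Answer: [0-45 FREE]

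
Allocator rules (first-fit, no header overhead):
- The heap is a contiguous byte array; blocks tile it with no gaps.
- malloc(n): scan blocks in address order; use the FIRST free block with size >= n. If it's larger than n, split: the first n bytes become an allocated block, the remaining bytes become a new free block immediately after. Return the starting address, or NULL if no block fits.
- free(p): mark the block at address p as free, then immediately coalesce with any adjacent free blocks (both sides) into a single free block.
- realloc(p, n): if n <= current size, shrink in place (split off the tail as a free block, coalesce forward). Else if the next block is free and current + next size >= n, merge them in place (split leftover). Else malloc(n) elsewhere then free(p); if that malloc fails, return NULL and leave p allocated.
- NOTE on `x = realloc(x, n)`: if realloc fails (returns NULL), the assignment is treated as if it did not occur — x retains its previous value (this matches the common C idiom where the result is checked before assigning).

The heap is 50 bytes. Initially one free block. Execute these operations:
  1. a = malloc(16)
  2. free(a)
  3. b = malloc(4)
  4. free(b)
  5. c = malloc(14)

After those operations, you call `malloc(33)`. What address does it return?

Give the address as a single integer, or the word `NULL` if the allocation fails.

Op 1: a = malloc(16) -> a = 0; heap: [0-15 ALLOC][16-49 FREE]
Op 2: free(a) -> (freed a); heap: [0-49 FREE]
Op 3: b = malloc(4) -> b = 0; heap: [0-3 ALLOC][4-49 FREE]
Op 4: free(b) -> (freed b); heap: [0-49 FREE]
Op 5: c = malloc(14) -> c = 0; heap: [0-13 ALLOC][14-49 FREE]
malloc(33): first-fit scan over [0-13 ALLOC][14-49 FREE] -> 14

Answer: 14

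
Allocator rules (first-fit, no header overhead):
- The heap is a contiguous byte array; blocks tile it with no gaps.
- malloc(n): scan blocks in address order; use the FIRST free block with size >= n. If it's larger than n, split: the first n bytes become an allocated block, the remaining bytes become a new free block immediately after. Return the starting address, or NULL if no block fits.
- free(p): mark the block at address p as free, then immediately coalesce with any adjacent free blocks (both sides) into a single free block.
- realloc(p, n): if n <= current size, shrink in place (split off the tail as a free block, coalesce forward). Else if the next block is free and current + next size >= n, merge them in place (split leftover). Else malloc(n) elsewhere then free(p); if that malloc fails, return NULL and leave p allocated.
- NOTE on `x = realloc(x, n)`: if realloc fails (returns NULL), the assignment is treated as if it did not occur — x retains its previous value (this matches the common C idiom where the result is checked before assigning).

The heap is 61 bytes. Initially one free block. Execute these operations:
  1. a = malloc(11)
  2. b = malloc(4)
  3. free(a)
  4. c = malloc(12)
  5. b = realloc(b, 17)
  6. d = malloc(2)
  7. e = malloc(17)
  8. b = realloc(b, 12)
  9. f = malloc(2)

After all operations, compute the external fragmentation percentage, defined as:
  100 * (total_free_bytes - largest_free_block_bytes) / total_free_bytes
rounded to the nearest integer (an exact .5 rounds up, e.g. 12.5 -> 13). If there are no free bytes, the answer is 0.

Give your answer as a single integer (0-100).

Answer: 31

Derivation:
Op 1: a = malloc(11) -> a = 0; heap: [0-10 ALLOC][11-60 FREE]
Op 2: b = malloc(4) -> b = 11; heap: [0-10 ALLOC][11-14 ALLOC][15-60 FREE]
Op 3: free(a) -> (freed a); heap: [0-10 FREE][11-14 ALLOC][15-60 FREE]
Op 4: c = malloc(12) -> c = 15; heap: [0-10 FREE][11-14 ALLOC][15-26 ALLOC][27-60 FREE]
Op 5: b = realloc(b, 17) -> b = 27; heap: [0-14 FREE][15-26 ALLOC][27-43 ALLOC][44-60 FREE]
Op 6: d = malloc(2) -> d = 0; heap: [0-1 ALLOC][2-14 FREE][15-26 ALLOC][27-43 ALLOC][44-60 FREE]
Op 7: e = malloc(17) -> e = 44; heap: [0-1 ALLOC][2-14 FREE][15-26 ALLOC][27-43 ALLOC][44-60 ALLOC]
Op 8: b = realloc(b, 12) -> b = 27; heap: [0-1 ALLOC][2-14 FREE][15-26 ALLOC][27-38 ALLOC][39-43 FREE][44-60 ALLOC]
Op 9: f = malloc(2) -> f = 2; heap: [0-1 ALLOC][2-3 ALLOC][4-14 FREE][15-26 ALLOC][27-38 ALLOC][39-43 FREE][44-60 ALLOC]
Free blocks: [11 5] total_free=16 largest=11 -> 100*(16-11)/16 = 500/16 = 31.25 -> rounds to 31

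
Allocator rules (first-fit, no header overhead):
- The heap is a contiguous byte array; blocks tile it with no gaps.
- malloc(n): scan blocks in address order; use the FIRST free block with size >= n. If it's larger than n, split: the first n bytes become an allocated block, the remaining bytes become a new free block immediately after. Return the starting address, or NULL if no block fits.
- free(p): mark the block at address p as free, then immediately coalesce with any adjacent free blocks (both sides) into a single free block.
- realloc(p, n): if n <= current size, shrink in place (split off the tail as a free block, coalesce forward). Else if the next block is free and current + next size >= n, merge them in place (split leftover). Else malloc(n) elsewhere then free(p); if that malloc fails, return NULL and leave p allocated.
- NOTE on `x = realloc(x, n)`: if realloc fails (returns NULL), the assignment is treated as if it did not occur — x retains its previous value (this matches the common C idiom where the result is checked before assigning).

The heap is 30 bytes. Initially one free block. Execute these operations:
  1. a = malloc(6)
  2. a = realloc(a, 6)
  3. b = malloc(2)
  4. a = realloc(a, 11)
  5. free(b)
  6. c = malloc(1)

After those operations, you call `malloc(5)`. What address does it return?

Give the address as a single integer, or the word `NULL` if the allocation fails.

Op 1: a = malloc(6) -> a = 0; heap: [0-5 ALLOC][6-29 FREE]
Op 2: a = realloc(a, 6) -> a = 0; heap: [0-5 ALLOC][6-29 FREE]
Op 3: b = malloc(2) -> b = 6; heap: [0-5 ALLOC][6-7 ALLOC][8-29 FREE]
Op 4: a = realloc(a, 11) -> a = 8; heap: [0-5 FREE][6-7 ALLOC][8-18 ALLOC][19-29 FREE]
Op 5: free(b) -> (freed b); heap: [0-7 FREE][8-18 ALLOC][19-29 FREE]
Op 6: c = malloc(1) -> c = 0; heap: [0-0 ALLOC][1-7 FREE][8-18 ALLOC][19-29 FREE]
malloc(5): first-fit scan over [0-0 ALLOC][1-7 FREE][8-18 ALLOC][19-29 FREE] -> 1

Answer: 1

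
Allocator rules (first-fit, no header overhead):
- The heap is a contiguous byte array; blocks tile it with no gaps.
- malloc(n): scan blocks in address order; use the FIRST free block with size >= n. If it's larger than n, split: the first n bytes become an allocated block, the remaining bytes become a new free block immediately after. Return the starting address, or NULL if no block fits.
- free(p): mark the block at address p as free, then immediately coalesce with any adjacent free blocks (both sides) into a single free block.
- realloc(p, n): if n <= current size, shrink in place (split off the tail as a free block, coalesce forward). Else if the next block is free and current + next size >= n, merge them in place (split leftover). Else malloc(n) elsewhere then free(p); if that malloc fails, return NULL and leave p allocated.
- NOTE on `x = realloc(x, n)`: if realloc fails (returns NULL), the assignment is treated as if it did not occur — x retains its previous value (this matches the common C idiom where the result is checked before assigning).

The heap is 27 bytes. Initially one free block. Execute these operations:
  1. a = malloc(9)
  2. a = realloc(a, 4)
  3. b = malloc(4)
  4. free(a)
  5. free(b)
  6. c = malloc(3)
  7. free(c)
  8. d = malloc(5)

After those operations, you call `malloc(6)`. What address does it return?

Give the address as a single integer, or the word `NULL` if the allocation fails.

Answer: 5

Derivation:
Op 1: a = malloc(9) -> a = 0; heap: [0-8 ALLOC][9-26 FREE]
Op 2: a = realloc(a, 4) -> a = 0; heap: [0-3 ALLOC][4-26 FREE]
Op 3: b = malloc(4) -> b = 4; heap: [0-3 ALLOC][4-7 ALLOC][8-26 FREE]
Op 4: free(a) -> (freed a); heap: [0-3 FREE][4-7 ALLOC][8-26 FREE]
Op 5: free(b) -> (freed b); heap: [0-26 FREE]
Op 6: c = malloc(3) -> c = 0; heap: [0-2 ALLOC][3-26 FREE]
Op 7: free(c) -> (freed c); heap: [0-26 FREE]
Op 8: d = malloc(5) -> d = 0; heap: [0-4 ALLOC][5-26 FREE]
malloc(6): first-fit scan over [0-4 ALLOC][5-26 FREE] -> 5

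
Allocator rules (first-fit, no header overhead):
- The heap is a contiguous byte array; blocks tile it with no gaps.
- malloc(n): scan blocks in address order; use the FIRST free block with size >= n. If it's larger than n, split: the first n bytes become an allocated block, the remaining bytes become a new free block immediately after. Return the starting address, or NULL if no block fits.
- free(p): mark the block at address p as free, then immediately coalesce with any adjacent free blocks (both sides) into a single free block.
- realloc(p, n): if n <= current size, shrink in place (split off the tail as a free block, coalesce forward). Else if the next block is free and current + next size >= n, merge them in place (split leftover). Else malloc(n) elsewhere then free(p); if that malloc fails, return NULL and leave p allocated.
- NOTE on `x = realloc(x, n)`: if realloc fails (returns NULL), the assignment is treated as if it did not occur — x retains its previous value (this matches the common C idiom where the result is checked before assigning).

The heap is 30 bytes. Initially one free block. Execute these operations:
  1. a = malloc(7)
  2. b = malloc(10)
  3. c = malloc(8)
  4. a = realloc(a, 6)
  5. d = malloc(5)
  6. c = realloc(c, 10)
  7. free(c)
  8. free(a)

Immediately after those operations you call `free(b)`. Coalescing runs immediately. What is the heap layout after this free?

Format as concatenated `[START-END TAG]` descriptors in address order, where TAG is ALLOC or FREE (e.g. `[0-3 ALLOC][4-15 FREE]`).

Op 1: a = malloc(7) -> a = 0; heap: [0-6 ALLOC][7-29 FREE]
Op 2: b = malloc(10) -> b = 7; heap: [0-6 ALLOC][7-16 ALLOC][17-29 FREE]
Op 3: c = malloc(8) -> c = 17; heap: [0-6 ALLOC][7-16 ALLOC][17-24 ALLOC][25-29 FREE]
Op 4: a = realloc(a, 6) -> a = 0; heap: [0-5 ALLOC][6-6 FREE][7-16 ALLOC][17-24 ALLOC][25-29 FREE]
Op 5: d = malloc(5) -> d = 25; heap: [0-5 ALLOC][6-6 FREE][7-16 ALLOC][17-24 ALLOC][25-29 ALLOC]
Op 6: c = realloc(c, 10) -> NULL (c unchanged); heap: [0-5 ALLOC][6-6 FREE][7-16 ALLOC][17-24 ALLOC][25-29 ALLOC]
Op 7: free(c) -> (freed c); heap: [0-5 ALLOC][6-6 FREE][7-16 ALLOC][17-24 FREE][25-29 ALLOC]
Op 8: free(a) -> (freed a); heap: [0-6 FREE][7-16 ALLOC][17-24 FREE][25-29 ALLOC]
free(b): b = 7 -> block [7-16 ALLOC]; mark free, coalesce with adjacent free neighbors -> [0-24 FREE][25-29 ALLOC]

Answer: [0-24 FREE][25-29 ALLOC]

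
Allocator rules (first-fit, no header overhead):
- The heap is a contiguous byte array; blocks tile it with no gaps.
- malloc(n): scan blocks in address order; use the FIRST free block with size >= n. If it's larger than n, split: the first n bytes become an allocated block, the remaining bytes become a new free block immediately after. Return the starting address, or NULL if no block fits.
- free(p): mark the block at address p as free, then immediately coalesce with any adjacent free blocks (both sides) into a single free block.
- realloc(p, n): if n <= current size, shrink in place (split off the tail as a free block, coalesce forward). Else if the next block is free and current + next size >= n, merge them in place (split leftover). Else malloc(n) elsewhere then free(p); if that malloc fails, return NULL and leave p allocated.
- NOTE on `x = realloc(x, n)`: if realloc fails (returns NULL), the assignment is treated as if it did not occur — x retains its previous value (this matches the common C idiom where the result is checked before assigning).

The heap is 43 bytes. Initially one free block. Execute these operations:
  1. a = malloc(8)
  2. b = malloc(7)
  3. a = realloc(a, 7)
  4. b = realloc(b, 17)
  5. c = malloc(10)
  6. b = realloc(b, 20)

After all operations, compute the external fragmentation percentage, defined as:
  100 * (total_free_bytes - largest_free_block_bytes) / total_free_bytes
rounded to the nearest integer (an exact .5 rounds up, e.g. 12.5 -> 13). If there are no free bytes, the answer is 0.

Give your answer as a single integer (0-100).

Op 1: a = malloc(8) -> a = 0; heap: [0-7 ALLOC][8-42 FREE]
Op 2: b = malloc(7) -> b = 8; heap: [0-7 ALLOC][8-14 ALLOC][15-42 FREE]
Op 3: a = realloc(a, 7) -> a = 0; heap: [0-6 ALLOC][7-7 FREE][8-14 ALLOC][15-42 FREE]
Op 4: b = realloc(b, 17) -> b = 8; heap: [0-6 ALLOC][7-7 FREE][8-24 ALLOC][25-42 FREE]
Op 5: c = malloc(10) -> c = 25; heap: [0-6 ALLOC][7-7 FREE][8-24 ALLOC][25-34 ALLOC][35-42 FREE]
Op 6: b = realloc(b, 20) -> NULL (b unchanged); heap: [0-6 ALLOC][7-7 FREE][8-24 ALLOC][25-34 ALLOC][35-42 FREE]
Free blocks: [1 8] total_free=9 largest=8 -> 100*(9-8)/9 = 100/9 ≈ 11.111 -> rounds to 11

Answer: 11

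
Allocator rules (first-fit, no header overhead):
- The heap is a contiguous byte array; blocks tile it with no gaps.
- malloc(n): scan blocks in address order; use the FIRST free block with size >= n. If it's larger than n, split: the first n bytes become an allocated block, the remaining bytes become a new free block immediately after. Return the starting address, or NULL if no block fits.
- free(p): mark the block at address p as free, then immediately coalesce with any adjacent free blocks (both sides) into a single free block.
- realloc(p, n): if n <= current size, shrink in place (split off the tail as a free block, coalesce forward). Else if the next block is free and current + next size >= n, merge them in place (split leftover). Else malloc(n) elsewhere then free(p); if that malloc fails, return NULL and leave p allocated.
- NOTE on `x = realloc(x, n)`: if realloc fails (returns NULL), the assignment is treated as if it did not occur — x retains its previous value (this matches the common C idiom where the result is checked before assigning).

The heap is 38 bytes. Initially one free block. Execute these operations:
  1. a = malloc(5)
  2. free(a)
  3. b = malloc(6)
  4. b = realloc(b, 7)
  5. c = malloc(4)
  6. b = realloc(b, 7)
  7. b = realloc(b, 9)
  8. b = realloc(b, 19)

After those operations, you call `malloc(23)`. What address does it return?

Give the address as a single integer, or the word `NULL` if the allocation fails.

Answer: NULL

Derivation:
Op 1: a = malloc(5) -> a = 0; heap: [0-4 ALLOC][5-37 FREE]
Op 2: free(a) -> (freed a); heap: [0-37 FREE]
Op 3: b = malloc(6) -> b = 0; heap: [0-5 ALLOC][6-37 FREE]
Op 4: b = realloc(b, 7) -> b = 0; heap: [0-6 ALLOC][7-37 FREE]
Op 5: c = malloc(4) -> c = 7; heap: [0-6 ALLOC][7-10 ALLOC][11-37 FREE]
Op 6: b = realloc(b, 7) -> b = 0; heap: [0-6 ALLOC][7-10 ALLOC][11-37 FREE]
Op 7: b = realloc(b, 9) -> b = 11; heap: [0-6 FREE][7-10 ALLOC][11-19 ALLOC][20-37 FREE]
Op 8: b = realloc(b, 19) -> b = 11; heap: [0-6 FREE][7-10 ALLOC][11-29 ALLOC][30-37 FREE]
malloc(23): first-fit scan over [0-6 FREE][7-10 ALLOC][11-29 ALLOC][30-37 FREE] -> NULL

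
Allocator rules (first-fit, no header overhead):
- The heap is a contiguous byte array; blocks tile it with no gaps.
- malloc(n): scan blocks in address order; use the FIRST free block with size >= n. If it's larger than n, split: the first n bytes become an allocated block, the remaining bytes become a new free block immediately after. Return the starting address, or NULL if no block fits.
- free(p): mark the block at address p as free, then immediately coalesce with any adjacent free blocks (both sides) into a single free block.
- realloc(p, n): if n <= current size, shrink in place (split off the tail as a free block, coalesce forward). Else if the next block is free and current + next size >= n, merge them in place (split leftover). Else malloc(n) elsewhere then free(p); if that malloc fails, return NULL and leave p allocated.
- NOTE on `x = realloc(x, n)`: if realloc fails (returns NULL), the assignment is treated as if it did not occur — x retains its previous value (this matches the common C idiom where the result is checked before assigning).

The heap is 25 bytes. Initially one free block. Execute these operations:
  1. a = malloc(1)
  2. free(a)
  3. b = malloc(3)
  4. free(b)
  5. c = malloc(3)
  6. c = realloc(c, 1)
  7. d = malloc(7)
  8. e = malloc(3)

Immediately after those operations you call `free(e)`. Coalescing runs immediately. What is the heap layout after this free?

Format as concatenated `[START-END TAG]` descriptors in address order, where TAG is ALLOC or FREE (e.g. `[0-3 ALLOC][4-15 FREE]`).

Answer: [0-0 ALLOC][1-7 ALLOC][8-24 FREE]

Derivation:
Op 1: a = malloc(1) -> a = 0; heap: [0-0 ALLOC][1-24 FREE]
Op 2: free(a) -> (freed a); heap: [0-24 FREE]
Op 3: b = malloc(3) -> b = 0; heap: [0-2 ALLOC][3-24 FREE]
Op 4: free(b) -> (freed b); heap: [0-24 FREE]
Op 5: c = malloc(3) -> c = 0; heap: [0-2 ALLOC][3-24 FREE]
Op 6: c = realloc(c, 1) -> c = 0; heap: [0-0 ALLOC][1-24 FREE]
Op 7: d = malloc(7) -> d = 1; heap: [0-0 ALLOC][1-7 ALLOC][8-24 FREE]
Op 8: e = malloc(3) -> e = 8; heap: [0-0 ALLOC][1-7 ALLOC][8-10 ALLOC][11-24 FREE]
free(e): e = 8 -> block [8-10 ALLOC]; mark free, coalesce with adjacent free neighbors -> [0-0 ALLOC][1-7 ALLOC][8-24 FREE]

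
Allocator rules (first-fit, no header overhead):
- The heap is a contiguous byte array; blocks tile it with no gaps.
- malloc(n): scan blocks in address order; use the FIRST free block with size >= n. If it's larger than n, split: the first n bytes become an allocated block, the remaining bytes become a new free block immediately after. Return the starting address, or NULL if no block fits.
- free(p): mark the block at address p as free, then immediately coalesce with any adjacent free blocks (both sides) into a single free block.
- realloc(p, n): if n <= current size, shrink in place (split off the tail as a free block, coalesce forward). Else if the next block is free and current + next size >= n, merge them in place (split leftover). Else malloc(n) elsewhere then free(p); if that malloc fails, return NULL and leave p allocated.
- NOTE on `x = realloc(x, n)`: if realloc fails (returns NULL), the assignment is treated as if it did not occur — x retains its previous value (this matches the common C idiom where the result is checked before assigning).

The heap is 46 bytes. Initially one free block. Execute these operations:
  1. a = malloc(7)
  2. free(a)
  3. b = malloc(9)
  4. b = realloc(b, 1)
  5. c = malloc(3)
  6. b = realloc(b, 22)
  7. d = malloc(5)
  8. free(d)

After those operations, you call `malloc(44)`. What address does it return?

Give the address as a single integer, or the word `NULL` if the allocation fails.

Answer: NULL

Derivation:
Op 1: a = malloc(7) -> a = 0; heap: [0-6 ALLOC][7-45 FREE]
Op 2: free(a) -> (freed a); heap: [0-45 FREE]
Op 3: b = malloc(9) -> b = 0; heap: [0-8 ALLOC][9-45 FREE]
Op 4: b = realloc(b, 1) -> b = 0; heap: [0-0 ALLOC][1-45 FREE]
Op 5: c = malloc(3) -> c = 1; heap: [0-0 ALLOC][1-3 ALLOC][4-45 FREE]
Op 6: b = realloc(b, 22) -> b = 4; heap: [0-0 FREE][1-3 ALLOC][4-25 ALLOC][26-45 FREE]
Op 7: d = malloc(5) -> d = 26; heap: [0-0 FREE][1-3 ALLOC][4-25 ALLOC][26-30 ALLOC][31-45 FREE]
Op 8: free(d) -> (freed d); heap: [0-0 FREE][1-3 ALLOC][4-25 ALLOC][26-45 FREE]
malloc(44): first-fit scan over [0-0 FREE][1-3 ALLOC][4-25 ALLOC][26-45 FREE] -> NULL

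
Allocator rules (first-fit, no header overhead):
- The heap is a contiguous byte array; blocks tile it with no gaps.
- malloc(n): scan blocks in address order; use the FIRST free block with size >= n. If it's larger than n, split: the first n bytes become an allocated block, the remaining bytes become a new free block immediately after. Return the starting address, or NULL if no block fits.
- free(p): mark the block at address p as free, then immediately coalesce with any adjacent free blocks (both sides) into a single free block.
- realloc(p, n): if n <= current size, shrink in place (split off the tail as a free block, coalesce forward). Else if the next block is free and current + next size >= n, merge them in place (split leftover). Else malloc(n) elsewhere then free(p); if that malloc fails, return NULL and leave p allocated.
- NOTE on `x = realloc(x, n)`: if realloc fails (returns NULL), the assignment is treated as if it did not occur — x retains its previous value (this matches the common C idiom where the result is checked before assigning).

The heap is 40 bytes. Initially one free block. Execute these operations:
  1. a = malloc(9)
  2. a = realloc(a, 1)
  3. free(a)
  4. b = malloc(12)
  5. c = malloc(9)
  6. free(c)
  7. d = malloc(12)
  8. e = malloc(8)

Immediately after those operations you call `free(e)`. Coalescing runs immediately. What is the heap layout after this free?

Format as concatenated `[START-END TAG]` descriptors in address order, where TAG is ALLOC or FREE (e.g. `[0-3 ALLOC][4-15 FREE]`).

Op 1: a = malloc(9) -> a = 0; heap: [0-8 ALLOC][9-39 FREE]
Op 2: a = realloc(a, 1) -> a = 0; heap: [0-0 ALLOC][1-39 FREE]
Op 3: free(a) -> (freed a); heap: [0-39 FREE]
Op 4: b = malloc(12) -> b = 0; heap: [0-11 ALLOC][12-39 FREE]
Op 5: c = malloc(9) -> c = 12; heap: [0-11 ALLOC][12-20 ALLOC][21-39 FREE]
Op 6: free(c) -> (freed c); heap: [0-11 ALLOC][12-39 FREE]
Op 7: d = malloc(12) -> d = 12; heap: [0-11 ALLOC][12-23 ALLOC][24-39 FREE]
Op 8: e = malloc(8) -> e = 24; heap: [0-11 ALLOC][12-23 ALLOC][24-31 ALLOC][32-39 FREE]
free(e): e = 24 -> block [24-31 ALLOC]; mark free, coalesce with adjacent free neighbors -> [0-11 ALLOC][12-23 ALLOC][24-39 FREE]

Answer: [0-11 ALLOC][12-23 ALLOC][24-39 FREE]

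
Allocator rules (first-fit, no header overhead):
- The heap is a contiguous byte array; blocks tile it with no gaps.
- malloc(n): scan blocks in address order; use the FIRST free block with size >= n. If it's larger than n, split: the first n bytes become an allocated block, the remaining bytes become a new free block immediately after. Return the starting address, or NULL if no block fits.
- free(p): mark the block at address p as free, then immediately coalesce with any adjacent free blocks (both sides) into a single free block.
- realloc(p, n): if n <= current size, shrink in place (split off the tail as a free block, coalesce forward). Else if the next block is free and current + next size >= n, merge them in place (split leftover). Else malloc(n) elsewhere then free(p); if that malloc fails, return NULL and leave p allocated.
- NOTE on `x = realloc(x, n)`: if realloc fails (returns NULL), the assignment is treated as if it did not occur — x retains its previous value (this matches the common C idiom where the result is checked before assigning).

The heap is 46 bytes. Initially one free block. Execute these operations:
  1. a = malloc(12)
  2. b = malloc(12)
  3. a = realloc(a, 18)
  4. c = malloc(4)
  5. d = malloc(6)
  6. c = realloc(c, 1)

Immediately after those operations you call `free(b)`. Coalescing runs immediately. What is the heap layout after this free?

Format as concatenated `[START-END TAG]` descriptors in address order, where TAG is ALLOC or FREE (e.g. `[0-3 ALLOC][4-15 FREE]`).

Answer: [0-0 ALLOC][1-3 FREE][4-9 ALLOC][10-23 FREE][24-41 ALLOC][42-45 FREE]

Derivation:
Op 1: a = malloc(12) -> a = 0; heap: [0-11 ALLOC][12-45 FREE]
Op 2: b = malloc(12) -> b = 12; heap: [0-11 ALLOC][12-23 ALLOC][24-45 FREE]
Op 3: a = realloc(a, 18) -> a = 24; heap: [0-11 FREE][12-23 ALLOC][24-41 ALLOC][42-45 FREE]
Op 4: c = malloc(4) -> c = 0; heap: [0-3 ALLOC][4-11 FREE][12-23 ALLOC][24-41 ALLOC][42-45 FREE]
Op 5: d = malloc(6) -> d = 4; heap: [0-3 ALLOC][4-9 ALLOC][10-11 FREE][12-23 ALLOC][24-41 ALLOC][42-45 FREE]
Op 6: c = realloc(c, 1) -> c = 0; heap: [0-0 ALLOC][1-3 FREE][4-9 ALLOC][10-11 FREE][12-23 ALLOC][24-41 ALLOC][42-45 FREE]
free(b): b = 12 -> block [12-23 ALLOC]; mark free, coalesce with adjacent free neighbors -> [0-0 ALLOC][1-3 FREE][4-9 ALLOC][10-23 FREE][24-41 ALLOC][42-45 FREE]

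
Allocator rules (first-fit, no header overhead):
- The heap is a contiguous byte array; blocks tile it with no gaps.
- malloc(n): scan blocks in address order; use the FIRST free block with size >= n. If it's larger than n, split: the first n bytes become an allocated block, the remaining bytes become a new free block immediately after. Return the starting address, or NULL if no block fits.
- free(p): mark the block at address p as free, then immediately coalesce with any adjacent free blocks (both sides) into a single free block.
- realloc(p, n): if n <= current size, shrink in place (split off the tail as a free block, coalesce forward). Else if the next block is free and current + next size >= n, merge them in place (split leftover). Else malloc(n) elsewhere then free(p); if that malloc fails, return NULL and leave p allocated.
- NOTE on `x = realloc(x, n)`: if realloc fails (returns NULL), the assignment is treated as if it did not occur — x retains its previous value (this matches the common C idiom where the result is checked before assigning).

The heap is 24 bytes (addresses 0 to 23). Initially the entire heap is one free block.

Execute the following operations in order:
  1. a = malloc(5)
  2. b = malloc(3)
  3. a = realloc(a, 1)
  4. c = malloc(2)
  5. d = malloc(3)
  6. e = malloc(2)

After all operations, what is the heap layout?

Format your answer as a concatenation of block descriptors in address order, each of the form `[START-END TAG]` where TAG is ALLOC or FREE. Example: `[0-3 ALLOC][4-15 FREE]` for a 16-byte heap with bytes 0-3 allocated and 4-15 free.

Answer: [0-0 ALLOC][1-2 ALLOC][3-4 ALLOC][5-7 ALLOC][8-10 ALLOC][11-23 FREE]

Derivation:
Op 1: a = malloc(5) -> a = 0; heap: [0-4 ALLOC][5-23 FREE]
Op 2: b = malloc(3) -> b = 5; heap: [0-4 ALLOC][5-7 ALLOC][8-23 FREE]
Op 3: a = realloc(a, 1) -> a = 0; heap: [0-0 ALLOC][1-4 FREE][5-7 ALLOC][8-23 FREE]
Op 4: c = malloc(2) -> c = 1; heap: [0-0 ALLOC][1-2 ALLOC][3-4 FREE][5-7 ALLOC][8-23 FREE]
Op 5: d = malloc(3) -> d = 8; heap: [0-0 ALLOC][1-2 ALLOC][3-4 FREE][5-7 ALLOC][8-10 ALLOC][11-23 FREE]
Op 6: e = malloc(2) -> e = 3; heap: [0-0 ALLOC][1-2 ALLOC][3-4 ALLOC][5-7 ALLOC][8-10 ALLOC][11-23 FREE]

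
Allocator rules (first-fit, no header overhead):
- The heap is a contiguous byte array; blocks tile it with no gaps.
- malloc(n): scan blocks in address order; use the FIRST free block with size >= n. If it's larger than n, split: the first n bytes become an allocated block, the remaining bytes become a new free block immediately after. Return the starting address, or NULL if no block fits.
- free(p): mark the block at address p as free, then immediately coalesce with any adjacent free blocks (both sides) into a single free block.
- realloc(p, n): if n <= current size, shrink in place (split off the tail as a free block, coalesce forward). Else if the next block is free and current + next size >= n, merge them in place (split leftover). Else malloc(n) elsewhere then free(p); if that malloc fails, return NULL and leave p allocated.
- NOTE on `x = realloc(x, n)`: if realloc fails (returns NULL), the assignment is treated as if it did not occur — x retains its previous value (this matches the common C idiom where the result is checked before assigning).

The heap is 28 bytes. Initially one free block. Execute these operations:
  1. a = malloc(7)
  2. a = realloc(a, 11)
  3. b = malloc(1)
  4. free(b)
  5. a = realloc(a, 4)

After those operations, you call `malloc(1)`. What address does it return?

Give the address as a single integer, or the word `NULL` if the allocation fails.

Op 1: a = malloc(7) -> a = 0; heap: [0-6 ALLOC][7-27 FREE]
Op 2: a = realloc(a, 11) -> a = 0; heap: [0-10 ALLOC][11-27 FREE]
Op 3: b = malloc(1) -> b = 11; heap: [0-10 ALLOC][11-11 ALLOC][12-27 FREE]
Op 4: free(b) -> (freed b); heap: [0-10 ALLOC][11-27 FREE]
Op 5: a = realloc(a, 4) -> a = 0; heap: [0-3 ALLOC][4-27 FREE]
malloc(1): first-fit scan over [0-3 ALLOC][4-27 FREE] -> 4

Answer: 4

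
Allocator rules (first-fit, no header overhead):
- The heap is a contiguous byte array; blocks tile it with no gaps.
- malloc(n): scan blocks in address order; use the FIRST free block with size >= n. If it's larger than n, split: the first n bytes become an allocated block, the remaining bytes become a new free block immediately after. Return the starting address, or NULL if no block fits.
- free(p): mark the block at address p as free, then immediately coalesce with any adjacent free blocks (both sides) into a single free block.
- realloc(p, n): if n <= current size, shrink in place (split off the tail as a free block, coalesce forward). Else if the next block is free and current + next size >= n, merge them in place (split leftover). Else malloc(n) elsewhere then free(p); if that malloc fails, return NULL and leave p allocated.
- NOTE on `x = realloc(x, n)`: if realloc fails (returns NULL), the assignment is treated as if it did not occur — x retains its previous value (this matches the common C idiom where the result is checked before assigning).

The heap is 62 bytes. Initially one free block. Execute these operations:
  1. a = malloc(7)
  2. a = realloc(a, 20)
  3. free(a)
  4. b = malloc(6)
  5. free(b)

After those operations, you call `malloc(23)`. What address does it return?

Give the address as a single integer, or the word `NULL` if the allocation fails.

Op 1: a = malloc(7) -> a = 0; heap: [0-6 ALLOC][7-61 FREE]
Op 2: a = realloc(a, 20) -> a = 0; heap: [0-19 ALLOC][20-61 FREE]
Op 3: free(a) -> (freed a); heap: [0-61 FREE]
Op 4: b = malloc(6) -> b = 0; heap: [0-5 ALLOC][6-61 FREE]
Op 5: free(b) -> (freed b); heap: [0-61 FREE]
malloc(23): first-fit scan over [0-61 FREE] -> 0

Answer: 0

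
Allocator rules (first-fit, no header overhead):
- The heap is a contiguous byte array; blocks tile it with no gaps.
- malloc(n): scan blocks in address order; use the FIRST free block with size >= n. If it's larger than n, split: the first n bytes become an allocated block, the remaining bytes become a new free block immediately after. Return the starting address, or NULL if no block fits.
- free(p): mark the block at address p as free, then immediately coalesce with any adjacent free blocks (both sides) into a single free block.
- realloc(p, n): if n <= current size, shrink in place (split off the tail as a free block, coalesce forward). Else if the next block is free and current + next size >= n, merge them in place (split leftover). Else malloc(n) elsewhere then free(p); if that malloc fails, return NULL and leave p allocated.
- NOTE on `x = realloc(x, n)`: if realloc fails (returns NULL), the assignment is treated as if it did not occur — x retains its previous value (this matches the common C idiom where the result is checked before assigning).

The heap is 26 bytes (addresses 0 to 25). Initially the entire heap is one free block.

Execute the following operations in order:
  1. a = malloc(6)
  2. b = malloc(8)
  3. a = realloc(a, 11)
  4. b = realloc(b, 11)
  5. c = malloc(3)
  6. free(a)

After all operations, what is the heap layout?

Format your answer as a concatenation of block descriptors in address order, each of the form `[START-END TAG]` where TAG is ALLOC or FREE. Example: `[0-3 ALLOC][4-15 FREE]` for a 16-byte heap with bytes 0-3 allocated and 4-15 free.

Answer: [0-2 ALLOC][3-5 FREE][6-13 ALLOC][14-25 FREE]

Derivation:
Op 1: a = malloc(6) -> a = 0; heap: [0-5 ALLOC][6-25 FREE]
Op 2: b = malloc(8) -> b = 6; heap: [0-5 ALLOC][6-13 ALLOC][14-25 FREE]
Op 3: a = realloc(a, 11) -> a = 14; heap: [0-5 FREE][6-13 ALLOC][14-24 ALLOC][25-25 FREE]
Op 4: b = realloc(b, 11) -> NULL (b unchanged); heap: [0-5 FREE][6-13 ALLOC][14-24 ALLOC][25-25 FREE]
Op 5: c = malloc(3) -> c = 0; heap: [0-2 ALLOC][3-5 FREE][6-13 ALLOC][14-24 ALLOC][25-25 FREE]
Op 6: free(a) -> (freed a); heap: [0-2 ALLOC][3-5 FREE][6-13 ALLOC][14-25 FREE]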